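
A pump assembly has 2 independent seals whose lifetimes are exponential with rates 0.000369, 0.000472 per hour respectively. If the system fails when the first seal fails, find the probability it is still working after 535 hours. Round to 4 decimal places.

The time to first failure is exponential with rate Σλ = 0.000369 + 0.000472 = 0.000841.
P(min > 535) = e^(−0.000841·535) = e^(−0.44993) ≈ 0.6377.

0.6377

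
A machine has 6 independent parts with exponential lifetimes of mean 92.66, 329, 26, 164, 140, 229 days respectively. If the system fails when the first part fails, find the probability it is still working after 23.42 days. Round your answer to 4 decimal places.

The first failure time is exponential with rate Σλ_i = 1/92.66 + 1/329 + 1/26 + 1/164 + 1/140 + 1/229 = 0.0699004 per day.
P(min > 23.42) = e^(−0.0699004·23.42) = e^(−1.6371) ≈ 0.1945.

0.1945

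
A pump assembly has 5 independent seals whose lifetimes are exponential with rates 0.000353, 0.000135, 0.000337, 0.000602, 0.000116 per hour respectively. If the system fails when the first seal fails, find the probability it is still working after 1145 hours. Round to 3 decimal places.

0.171

The time to first failure is exponential with rate Σλ = 0.000353 + 0.000135 + 0.000337 + 0.000602 + 0.000116 = 0.001543.
P(min > 1145) = e^(−0.001543·1145) = e^(−1.7667) ≈ 0.171.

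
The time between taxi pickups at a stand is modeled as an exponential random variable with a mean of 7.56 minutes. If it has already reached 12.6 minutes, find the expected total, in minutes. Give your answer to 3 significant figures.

The rate is λ = 1/7.56 = 0.132275 per minute.
By memorylessness, E[X | X > 12.6] = 12.6 + 1/λ = 12.6 + 7.56 = 20.16 minutes.

20.2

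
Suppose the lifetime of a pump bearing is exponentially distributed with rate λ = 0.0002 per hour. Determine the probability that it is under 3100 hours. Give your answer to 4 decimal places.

0.4621

P(X ≤ 3100) = 1 − e^(−λ·3100) = 1 − e^(−0.62) ≈ 0.4621.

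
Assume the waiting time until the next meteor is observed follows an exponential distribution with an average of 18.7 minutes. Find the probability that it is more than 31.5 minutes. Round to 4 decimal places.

0.1855

The rate is λ = 1/18.7 = 0.0534759 per minute.
P(X > 31.5) = e^(−λ·31.5) = e^(−1.6845) ≈ 0.1855.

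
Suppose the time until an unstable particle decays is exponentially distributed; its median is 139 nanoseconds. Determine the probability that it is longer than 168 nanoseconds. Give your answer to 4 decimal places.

For an exponential, median = ln(2)/λ, so λ = ln 2 / 139 = 0.00498667 per nanosecond.
P(X > 168) = e^(−λ·168) = e^(−0.83776) ≈ 0.4327.

0.4327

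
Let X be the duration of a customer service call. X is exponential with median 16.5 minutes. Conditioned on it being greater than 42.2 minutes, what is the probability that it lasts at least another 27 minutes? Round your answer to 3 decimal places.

0.322

For an exponential, median = ln(2)/λ, so λ = ln 2 / 16.5 = 0.0420089 per minute.
P(X > s+t | X > s) = e^(−λ(s+t))/e^(−λs) = e^(−λt), independent of s = 42.2.
P(X > 27) = e^(−1.1342) ≈ 0.322.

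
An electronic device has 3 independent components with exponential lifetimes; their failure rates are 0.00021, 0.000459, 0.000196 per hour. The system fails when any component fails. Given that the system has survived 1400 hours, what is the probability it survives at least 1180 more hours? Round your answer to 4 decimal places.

0.3603

Time to first failure ~ Exp(Σλ) with Σλ = 0.000865.
By memorylessness, P(T > 1400+1180 | T > 1400) = P(T > 1180) = e^(−0.000865·1180) ≈ 0.3603.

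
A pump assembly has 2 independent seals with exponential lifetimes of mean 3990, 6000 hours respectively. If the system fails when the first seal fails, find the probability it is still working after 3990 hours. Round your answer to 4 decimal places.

The first failure time is exponential with rate Σλ_i = 1/3990 + 1/6000 = 0.000417293 per hour.
P(min > 3990) = e^(−0.000417293·3990) = e^(−1.665) ≈ 0.1892.

0.1892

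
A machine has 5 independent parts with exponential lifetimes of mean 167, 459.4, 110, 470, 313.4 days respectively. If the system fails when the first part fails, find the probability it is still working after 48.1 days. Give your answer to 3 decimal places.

0.338

The first failure time is exponential with rate Σλ_i = 1/167 + 1/459.4 + 1/110 + 1/470 + 1/313.4 = 0.0225742 per day.
P(min > 48.1) = e^(−0.0225742·48.1) = e^(−1.0858) ≈ 0.338.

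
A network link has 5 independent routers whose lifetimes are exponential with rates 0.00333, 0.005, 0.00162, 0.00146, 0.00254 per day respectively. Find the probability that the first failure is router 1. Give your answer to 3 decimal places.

The time to first failure is exponential with rate Σλ = 0.00333 + 0.005 + 0.00162 + 0.00146 + 0.00254 = 0.01395.
P(router 1 first) = λ_1/Σλ = 0.00333/0.01395 ≈ 0.239.

0.239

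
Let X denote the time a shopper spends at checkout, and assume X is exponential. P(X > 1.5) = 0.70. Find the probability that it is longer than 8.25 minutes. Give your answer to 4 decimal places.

0.1406

e^(−λ·1.5) = 0.70 ⇒ λ = −ln(0.70)/1.5 = 0.237783.
P(X > 8.25) = e^(−0.237783·8.25) = e^(−1.9617) ≈ 0.1406.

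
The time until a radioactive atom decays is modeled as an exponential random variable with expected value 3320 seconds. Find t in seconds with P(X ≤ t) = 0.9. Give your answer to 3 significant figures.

7640

The rate is λ = 1/3320 = 0.000301205 per second.
Set 1 − e^(−λt) = 0.9, so t = −ln(0.1)/λ = 2.3026/0.000301205 ≈ 7644.58 seconds.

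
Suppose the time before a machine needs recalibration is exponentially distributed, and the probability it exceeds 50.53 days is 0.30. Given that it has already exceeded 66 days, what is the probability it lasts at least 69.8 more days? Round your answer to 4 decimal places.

From e^(−λ·50.53) = 0.30, λ = −ln(0.30)/50.53 = 0.0238269.
Memoryless: P(X > 66+69.8 | X > 66) = P(X > 69.8) = e^(−0.0238269·69.8) ≈ 0.1895.

0.1895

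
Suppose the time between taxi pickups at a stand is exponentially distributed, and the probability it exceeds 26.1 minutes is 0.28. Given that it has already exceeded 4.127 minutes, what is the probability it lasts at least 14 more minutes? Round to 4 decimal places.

0.5052

From e^(−λ·26.1) = 0.28, λ = −ln(0.28)/26.1 = 0.0487726.
Memoryless: P(X > 4.127+14 | X > 4.127) = P(X > 14) = e^(−0.0487726·14) ≈ 0.5052.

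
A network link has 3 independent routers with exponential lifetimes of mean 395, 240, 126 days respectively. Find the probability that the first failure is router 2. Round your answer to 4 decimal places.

0.2847

Rates: λ_i = 1/mean_i → 0.00253165, 0.00416667, 0.00793651; Σλ = 0.0146348.
P(router 2 first) = λ_2/Σλ = 0.00416667/0.0146348 ≈ 0.2847.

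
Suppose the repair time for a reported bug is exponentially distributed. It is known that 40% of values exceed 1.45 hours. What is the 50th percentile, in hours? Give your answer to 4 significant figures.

1.097

e^(−λ·1.45) = 0.40 ⇒ λ = −ln(0.40)/1.45 = 0.631925.
50th percentile: 1 − e^(−λt) = 0.5, t = −ln(0.5)/λ = 1.09688 hours.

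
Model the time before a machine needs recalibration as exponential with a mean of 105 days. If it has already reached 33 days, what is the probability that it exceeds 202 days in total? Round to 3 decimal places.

The rate is λ = 1/105 = 0.00952381 per day.
P(X > s+t | X > s) = e^(−λ(s+t))/e^(−λs) = e^(−λt), independent of s = 33.
P(X > 169) = e^(−1.6095) ≈ 0.200.

0.200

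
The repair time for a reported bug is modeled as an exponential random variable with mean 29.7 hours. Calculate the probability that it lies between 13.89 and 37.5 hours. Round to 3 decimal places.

0.344

The rate is λ = 1/29.7 = 0.03367 per hour.
P(13.89 < X < 37.5) = e^(−λ·13.89) − e^(−λ·37.5) = 0.62646 − 0.28291 ≈ 0.344.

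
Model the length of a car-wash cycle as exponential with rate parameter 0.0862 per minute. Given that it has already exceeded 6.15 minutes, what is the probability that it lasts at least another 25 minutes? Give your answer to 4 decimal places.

By the memoryless property, P(X > 6.15+25 | X > 6.15) = P(X > 25).
P(X > 25) = e^(−2.155) ≈ 0.1159.

0.1159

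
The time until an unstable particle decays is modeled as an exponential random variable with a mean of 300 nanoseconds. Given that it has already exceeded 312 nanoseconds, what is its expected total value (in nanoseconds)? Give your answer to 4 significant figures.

The rate is λ = 1/300 = 0.00333333 per nanosecond.
By memorylessness, E[X | X > 312] = 312 + 1/λ = 312 + 300 = 612 nanoseconds.

612.0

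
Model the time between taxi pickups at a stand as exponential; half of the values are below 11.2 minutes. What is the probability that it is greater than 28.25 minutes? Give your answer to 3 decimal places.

0.174

For an exponential, median = ln(2)/λ, so λ = ln 2 / 11.2 = 0.0618881 per minute.
P(X > 28.25) = e^(−λ·28.25) = e^(−1.7483) ≈ 0.174.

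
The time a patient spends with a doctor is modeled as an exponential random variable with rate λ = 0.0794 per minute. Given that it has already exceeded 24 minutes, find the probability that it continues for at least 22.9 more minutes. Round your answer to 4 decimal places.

The exponential is memoryless, so the remaining time is again Exp(λ): the condition X > 24 is irrelevant.
P(X > 22.9) = e^(−1.8183) ≈ 0.1623.

0.1623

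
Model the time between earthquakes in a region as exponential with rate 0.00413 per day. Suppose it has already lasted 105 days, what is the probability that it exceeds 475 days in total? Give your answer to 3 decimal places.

P(X > s+t | X > s) = e^(−λ(s+t))/e^(−λs) = e^(−λt), independent of s = 105.
P(X > 370) = e^(−1.5281) ≈ 0.217.

0.217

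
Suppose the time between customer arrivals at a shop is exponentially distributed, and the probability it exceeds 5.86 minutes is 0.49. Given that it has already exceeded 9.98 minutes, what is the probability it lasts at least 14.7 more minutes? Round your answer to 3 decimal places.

From e^(−λ·5.86) = 0.49, λ = −ln(0.49)/5.86 = 0.121732.
Memoryless: P(X > 9.98+14.7 | X > 9.98) = P(X > 14.7) = e^(−0.121732·14.7) ≈ 0.167.

0.167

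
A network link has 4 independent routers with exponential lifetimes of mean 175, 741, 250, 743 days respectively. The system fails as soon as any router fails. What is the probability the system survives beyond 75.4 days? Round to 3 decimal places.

0.392

The first failure time is exponential with rate Σλ_i = 1/175 + 1/741 + 1/250 + 1/743 = 0.0124097 per day.
P(min > 75.4) = e^(−0.0124097·75.4) = e^(−0.93569) ≈ 0.392.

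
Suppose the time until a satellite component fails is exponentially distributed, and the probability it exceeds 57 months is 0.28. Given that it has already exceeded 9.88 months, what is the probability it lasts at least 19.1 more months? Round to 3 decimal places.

0.653

From e^(−λ·57) = 0.28, λ = −ln(0.28)/57 = 0.0223327.
Memoryless: P(X > 9.88+19.1 | X > 9.88) = P(X > 19.1) = e^(−0.0223327·19.1) ≈ 0.653.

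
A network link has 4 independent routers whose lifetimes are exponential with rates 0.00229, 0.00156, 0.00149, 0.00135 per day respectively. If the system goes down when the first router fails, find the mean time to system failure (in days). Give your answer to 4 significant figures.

149.5

The time to first failure is exponential with rate Σλ = 0.00229 + 0.00156 + 0.00149 + 0.00135 = 0.00669.
E[min] = 1/Σλ = 1/0.00669 = 149.477 days.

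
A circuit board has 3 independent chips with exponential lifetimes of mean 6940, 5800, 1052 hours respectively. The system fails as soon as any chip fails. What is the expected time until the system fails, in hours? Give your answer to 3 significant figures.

789

The first failure time is exponential with rate Σλ_i = 1/6940 + 1/5800 + 1/1052 = 0.00126708 per hour.
E[min] = 1/Σλ = 1/0.00126708 = 789.218 hours.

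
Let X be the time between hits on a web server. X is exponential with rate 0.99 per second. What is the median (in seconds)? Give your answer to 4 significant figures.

Set 1 − e^(−λt) = 0.5, so t = −ln(0.5)/λ = 0.69315/0.99 ≈ 0.700149 seconds.

0.7001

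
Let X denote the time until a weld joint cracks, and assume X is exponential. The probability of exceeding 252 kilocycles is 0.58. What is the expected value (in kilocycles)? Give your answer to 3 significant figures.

e^(−λ·252) = 0.58 ⇒ λ = −ln(0.58)/252 = 0.00216162.
Mean = 1/λ = 462.617 kilocycles.

463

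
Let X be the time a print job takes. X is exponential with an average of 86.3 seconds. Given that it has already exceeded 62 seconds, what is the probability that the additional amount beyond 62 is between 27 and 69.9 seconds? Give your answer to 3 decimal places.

0.286

The rate is λ = 1/86.3 = 0.0115875 per second.
Memoryless: the residual past 62 is again Exp(λ).
P(27 < residual < 69.9) = e^(−λ·27) − e^(−λ·69.9) = 0.73135 − 0.44487 ≈ 0.286.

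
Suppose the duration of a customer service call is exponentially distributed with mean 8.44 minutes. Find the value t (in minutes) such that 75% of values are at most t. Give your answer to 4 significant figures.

The rate is λ = 1/8.44 = 0.118483 per minute.
Set 1 − e^(−λt) = 0.75, so t = −ln(0.25)/λ = 1.3863/0.118483 ≈ 11.7003 minutes.

11.70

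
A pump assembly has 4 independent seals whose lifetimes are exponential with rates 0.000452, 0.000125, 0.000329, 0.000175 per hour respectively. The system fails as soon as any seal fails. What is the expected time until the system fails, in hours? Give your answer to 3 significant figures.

The time to first failure is exponential with rate Σλ = 0.000452 + 0.000125 + 0.000329 + 0.000175 = 0.001081.
E[min] = 1/Σλ = 1/0.001081 = 925.069 hours.

925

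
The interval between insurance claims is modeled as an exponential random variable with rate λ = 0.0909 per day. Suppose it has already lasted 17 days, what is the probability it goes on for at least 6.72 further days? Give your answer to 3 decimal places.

P(X > s+t | X > s) = e^(−λ(s+t))/e^(−λs) = e^(−λt), independent of s = 17.
P(X > 6.72) = e^(−0.61085) ≈ 0.543.

0.543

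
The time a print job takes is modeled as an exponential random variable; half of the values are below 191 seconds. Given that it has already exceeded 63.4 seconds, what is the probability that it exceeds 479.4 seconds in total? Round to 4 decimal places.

For an exponential, median = ln(2)/λ, so λ = ln 2 / 191 = 0.00362904 per second.
P(X > s+t | X > s) = e^(−λ(s+t))/e^(−λs) = e^(−λt), independent of s = 63.4.
P(X > 416) = e^(−1.5097) ≈ 0.2210.

0.2210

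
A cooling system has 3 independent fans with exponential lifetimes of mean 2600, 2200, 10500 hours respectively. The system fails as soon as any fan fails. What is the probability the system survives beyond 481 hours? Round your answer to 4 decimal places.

0.6380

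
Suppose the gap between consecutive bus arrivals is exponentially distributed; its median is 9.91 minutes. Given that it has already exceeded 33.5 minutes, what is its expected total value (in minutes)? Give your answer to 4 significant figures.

For an exponential, median = ln(2)/λ, so λ = ln 2 / 9.91 = 0.0699442 per minute.
By memorylessness, E[X | X > 33.5] = 33.5 + 1/λ = 33.5 + 14.2971 = 47.7971 minutes.

47.80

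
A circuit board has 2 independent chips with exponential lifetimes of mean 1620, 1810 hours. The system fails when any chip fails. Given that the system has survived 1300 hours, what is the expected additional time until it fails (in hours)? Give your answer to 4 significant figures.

854.9

First-failure rate Σλ = 1/1620 + 1/1810 = 0.00116977.
By memorylessness the expected residual is 1/Σλ = 854.869 hours, regardless of the 1300 already elapsed.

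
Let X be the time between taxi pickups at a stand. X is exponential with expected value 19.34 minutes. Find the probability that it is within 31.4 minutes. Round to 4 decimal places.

The rate is λ = 1/19.34 = 0.0517063 per minute.
P(X ≤ 31.4) = 1 − e^(−λ·31.4) = 1 − e^(−1.6236) ≈ 0.8028.

0.8028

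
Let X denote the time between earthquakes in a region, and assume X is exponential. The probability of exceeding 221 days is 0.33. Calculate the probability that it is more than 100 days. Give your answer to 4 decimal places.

0.6055

e^(−λ·221) = 0.33 ⇒ λ = −ln(0.33)/221 = 0.00501657.
P(X > 100) = e^(−0.00501657·100) = e^(−0.50166) ≈ 0.6055.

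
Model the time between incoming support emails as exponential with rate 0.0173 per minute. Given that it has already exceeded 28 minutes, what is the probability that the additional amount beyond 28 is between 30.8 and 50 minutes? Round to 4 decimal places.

0.1659

Memoryless: the residual past 28 is again Exp(λ).
P(30.8 < residual < 50) = e^(−λ·30.8) − e^(−λ·50) = 0.58694 − 0.42105 ≈ 0.1659.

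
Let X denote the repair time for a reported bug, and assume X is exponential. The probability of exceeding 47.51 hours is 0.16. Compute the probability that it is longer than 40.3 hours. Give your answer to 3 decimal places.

0.211

e^(−λ·47.51) = 0.16 ⇒ λ = −ln(0.16)/47.51 = 0.0385725.
P(X > 40.3) = e^(−0.0385725·40.3) = e^(−1.5545) ≈ 0.211.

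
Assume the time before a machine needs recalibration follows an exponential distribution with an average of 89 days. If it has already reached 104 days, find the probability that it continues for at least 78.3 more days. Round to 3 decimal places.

0.415

The rate is λ = 1/89 = 0.011236 per day.
The exponential is memoryless, so the remaining time is again Exp(λ): the condition X > 104 is irrelevant.
P(X > 78.3) = e^(−0.87978) ≈ 0.415.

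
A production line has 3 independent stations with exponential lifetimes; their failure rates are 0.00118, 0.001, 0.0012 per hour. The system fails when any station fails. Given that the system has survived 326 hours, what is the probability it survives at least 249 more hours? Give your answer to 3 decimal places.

0.431

Time to first failure ~ Exp(Σλ) with Σλ = 0.00338.
By memorylessness, P(T > 326+249 | T > 326) = P(T > 249) = e^(−0.00338·249) ≈ 0.431.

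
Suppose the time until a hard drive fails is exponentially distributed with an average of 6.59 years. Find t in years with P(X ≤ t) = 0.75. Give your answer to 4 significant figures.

The rate is λ = 1/6.59 = 0.151745 per year.
Set 1 − e^(−λt) = 0.75, so t = −ln(0.25)/λ = 1.3863/0.151745 ≈ 9.13568 years.

9.136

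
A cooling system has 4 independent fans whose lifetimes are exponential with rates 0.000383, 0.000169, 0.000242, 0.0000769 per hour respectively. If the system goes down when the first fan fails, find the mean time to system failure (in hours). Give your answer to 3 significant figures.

1150

The time to first failure is exponential with rate Σλ = 0.000383 + 0.000169 + 0.000242 + 0.0000769 = 0.0008709.
E[min] = 1/Σλ = 1/0.0008709 = 1148.24 hours.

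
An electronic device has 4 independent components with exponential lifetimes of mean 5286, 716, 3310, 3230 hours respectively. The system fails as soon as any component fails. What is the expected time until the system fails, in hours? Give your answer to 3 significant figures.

The first failure time is exponential with rate Σλ_i = 1/5286 + 1/716 + 1/3310 + 1/3230 = 0.00219754 per hour.
E[min] = 1/Σλ = 1/0.00219754 = 455.054 hours.

455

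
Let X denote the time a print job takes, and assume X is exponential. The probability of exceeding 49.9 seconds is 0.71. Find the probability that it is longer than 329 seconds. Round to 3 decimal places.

e^(−λ·49.9) = 0.71 ⇒ λ = −ln(0.71)/49.9 = 0.00686353.
P(X > 329) = e^(−0.00686353·329) = e^(−2.2581) ≈ 0.105.

0.105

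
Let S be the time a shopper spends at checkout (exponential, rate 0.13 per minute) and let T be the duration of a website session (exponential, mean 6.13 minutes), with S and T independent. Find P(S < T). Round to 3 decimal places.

0.443

λ_1 = 0.13, λ_2 = 1/6.13 = 0.163132.
For independent exponentials, P(S < T) = λ_1/(λ_1+λ_2) = 0.13/0.293132 ≈ 0.443.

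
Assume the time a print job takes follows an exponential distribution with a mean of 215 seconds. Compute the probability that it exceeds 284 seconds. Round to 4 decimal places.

0.2669

The rate is λ = 1/215 = 0.00465116 per second.
P(X > 284) = e^(−λ·284) = e^(−1.3209) ≈ 0.2669.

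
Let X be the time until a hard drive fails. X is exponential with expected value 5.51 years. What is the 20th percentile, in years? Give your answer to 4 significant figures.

1.230

The rate is λ = 1/5.51 = 0.181488 per year.
Set 1 − e^(−λt) = 0.2, so t = −ln(0.8)/λ = 0.22314/0.181488 ≈ 1.22952 years.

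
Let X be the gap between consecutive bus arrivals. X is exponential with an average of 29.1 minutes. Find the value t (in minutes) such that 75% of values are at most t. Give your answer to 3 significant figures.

The rate is λ = 1/29.1 = 0.0343643 per minute.
Set 1 − e^(−λt) = 0.75, so t = −ln(0.25)/λ = 1.3863/0.0343643 ≈ 40.3412 minutes.

40.3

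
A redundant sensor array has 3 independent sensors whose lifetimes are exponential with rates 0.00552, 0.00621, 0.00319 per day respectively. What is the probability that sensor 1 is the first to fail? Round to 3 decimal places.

0.370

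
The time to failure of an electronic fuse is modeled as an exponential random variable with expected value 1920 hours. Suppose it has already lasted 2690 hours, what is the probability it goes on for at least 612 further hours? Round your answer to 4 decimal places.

The rate is λ = 1/1920 = 0.000520833 per hour.
By the memoryless property, P(X > 2690+612 | X > 2690) = P(X > 612).
P(X > 612) = e^(−0.31875) ≈ 0.7271.

0.7271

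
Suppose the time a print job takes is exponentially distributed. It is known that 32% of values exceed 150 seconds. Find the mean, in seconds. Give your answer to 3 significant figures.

132

e^(−λ·150) = 0.32 ⇒ λ = −ln(0.32)/150 = 0.00759623.
Mean = 1/λ = 131.644 seconds.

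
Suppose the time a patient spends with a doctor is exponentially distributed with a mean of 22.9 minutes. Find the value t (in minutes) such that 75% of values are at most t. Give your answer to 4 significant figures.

The rate is λ = 1/22.9 = 0.0436681 per minute.
Set 1 − e^(−λt) = 0.75, so t = −ln(0.25)/λ = 1.3863/0.0436681 ≈ 31.7461 minutes.

31.75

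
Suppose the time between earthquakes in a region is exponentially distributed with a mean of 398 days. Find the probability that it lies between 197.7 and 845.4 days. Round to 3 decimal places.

0.489

The rate is λ = 1/398 = 0.00251256 per day.
P(197.7 < X < 845.4) = e^(−λ·197.7) − e^(−λ·845.4) = 0.60852 − 0.11954 ≈ 0.489.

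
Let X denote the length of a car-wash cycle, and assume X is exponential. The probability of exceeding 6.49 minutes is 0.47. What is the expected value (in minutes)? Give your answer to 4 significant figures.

8.596

e^(−λ·6.49) = 0.47 ⇒ λ = −ln(0.47)/6.49 = 0.116336.
Mean = 1/λ = 8.59577 minutes.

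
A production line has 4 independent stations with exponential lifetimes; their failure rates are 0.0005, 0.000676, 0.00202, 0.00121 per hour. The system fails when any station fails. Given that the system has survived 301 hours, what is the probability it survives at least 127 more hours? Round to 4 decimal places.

0.5715

Time to first failure ~ Exp(Σλ) with Σλ = 0.004406.
By memorylessness, P(T > 301+127 | T > 301) = P(T > 127) = e^(−0.004406·127) ≈ 0.5715.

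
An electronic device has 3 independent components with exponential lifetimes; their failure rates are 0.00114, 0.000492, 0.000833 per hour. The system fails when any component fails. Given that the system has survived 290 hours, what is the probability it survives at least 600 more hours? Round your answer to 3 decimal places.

0.228

Time to first failure ~ Exp(Σλ) with Σλ = 0.002465.
By memorylessness, P(T > 290+600 | T > 290) = P(T > 600) = e^(−0.002465·600) ≈ 0.228.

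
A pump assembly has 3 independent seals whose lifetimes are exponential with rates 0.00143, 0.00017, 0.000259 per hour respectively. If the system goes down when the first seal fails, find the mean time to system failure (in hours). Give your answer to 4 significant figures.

537.9

The time to first failure is exponential with rate Σλ = 0.00143 + 0.00017 + 0.000259 = 0.001859.
E[min] = 1/Σλ = 1/0.001859 = 537.924 hours.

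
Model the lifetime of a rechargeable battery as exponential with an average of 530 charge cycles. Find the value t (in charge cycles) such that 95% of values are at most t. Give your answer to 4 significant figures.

The rate is λ = 1/530 = 0.00188679 per charge cycle.
Set 1 − e^(−λt) = 0.95, so t = −ln(0.05)/λ = 2.9957/0.00188679 ≈ 1587.74 charge cycles.

1588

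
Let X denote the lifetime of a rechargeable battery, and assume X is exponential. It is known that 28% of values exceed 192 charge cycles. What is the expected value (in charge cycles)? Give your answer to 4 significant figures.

e^(−λ·192) = 0.28 ⇒ λ = −ln(0.28)/192 = 0.00663003.
Mean = 1/λ = 150.829 charge cycles.

150.8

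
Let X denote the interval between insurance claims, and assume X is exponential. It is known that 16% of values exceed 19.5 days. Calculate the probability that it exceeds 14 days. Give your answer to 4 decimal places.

e^(−λ·19.5) = 0.16 ⇒ λ = −ln(0.16)/19.5 = 0.0939785.
P(X > 14) = e^(−0.0939785·14) = e^(−1.3157) ≈ 0.2683.

0.2683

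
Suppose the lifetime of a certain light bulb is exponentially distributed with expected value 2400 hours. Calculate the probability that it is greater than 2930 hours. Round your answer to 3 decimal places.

The rate is λ = 1/2400 = 0.000416667 per hour.
P(X > 2930) = e^(−λ·2930) = e^(−1.2208) ≈ 0.295.

0.295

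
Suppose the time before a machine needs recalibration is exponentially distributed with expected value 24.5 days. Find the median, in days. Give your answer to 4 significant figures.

The rate is λ = 1/24.5 = 0.0408163 per day.
Set 1 − e^(−λt) = 0.5, so t = −ln(0.5)/λ = 0.69315/0.0408163 ≈ 16.9821 days.

16.98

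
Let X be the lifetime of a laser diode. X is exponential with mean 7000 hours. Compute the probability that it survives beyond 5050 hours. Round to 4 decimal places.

The rate is λ = 1/7000 = 0.000142857 per hour.
P(X > 5050) = e^(−λ·5050) = e^(−0.72143) ≈ 0.4861.

0.4861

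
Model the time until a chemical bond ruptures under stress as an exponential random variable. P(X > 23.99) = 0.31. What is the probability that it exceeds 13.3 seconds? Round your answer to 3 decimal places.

e^(−λ·23.99) = 0.31 ⇒ λ = −ln(0.31)/23.99 = 0.0488196.
P(X > 13.3) = e^(−0.0488196·13.3) = e^(−0.6493) ≈ 0.522.

0.522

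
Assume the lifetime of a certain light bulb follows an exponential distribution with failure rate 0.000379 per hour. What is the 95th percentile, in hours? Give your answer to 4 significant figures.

Set 1 − e^(−λt) = 0.95, so t = −ln(0.05)/λ = 2.9957/0.000379 ≈ 7904.31 hours.

7904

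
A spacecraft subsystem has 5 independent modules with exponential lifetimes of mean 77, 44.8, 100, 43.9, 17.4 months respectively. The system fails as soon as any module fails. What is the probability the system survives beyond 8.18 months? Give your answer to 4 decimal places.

0.3581

The first failure time is exponential with rate Σλ_i = 1/77 + 1/44.8 + 1/100 + 1/43.9 + 1/17.4 = 0.125559 per month.
P(min > 8.18) = e^(−0.125559·8.18) = e^(−1.0271) ≈ 0.3581.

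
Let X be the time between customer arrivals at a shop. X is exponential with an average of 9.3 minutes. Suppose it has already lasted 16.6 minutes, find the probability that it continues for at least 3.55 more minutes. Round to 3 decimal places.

The rate is λ = 1/9.3 = 0.107527 per minute.
P(X > s+t | X > s) = e^(−λ(s+t))/e^(−λs) = e^(−λt), independent of s = 16.6.
P(X > 3.55) = e^(−0.38172) ≈ 0.683.

0.683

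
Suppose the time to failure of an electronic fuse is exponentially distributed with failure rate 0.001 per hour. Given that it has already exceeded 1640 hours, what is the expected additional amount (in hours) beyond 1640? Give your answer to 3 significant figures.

By memorylessness, the remaining amount past any threshold is again Exp(λ) with mean 1/λ = 1000 hours.

1000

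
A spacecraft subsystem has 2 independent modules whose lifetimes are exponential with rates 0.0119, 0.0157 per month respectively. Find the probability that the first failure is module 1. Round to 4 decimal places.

The time to first failure is exponential with rate Σλ = 0.0119 + 0.0157 = 0.0276.
P(module 1 first) = λ_1/Σλ = 0.0119/0.0276 ≈ 0.4312.

0.4312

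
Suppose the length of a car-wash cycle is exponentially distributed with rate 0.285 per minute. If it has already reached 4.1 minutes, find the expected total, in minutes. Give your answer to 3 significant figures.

7.61

By memorylessness, E[X | X > 4.1] = 4.1 + 1/λ = 4.1 + 3.50877 = 7.60877 minutes.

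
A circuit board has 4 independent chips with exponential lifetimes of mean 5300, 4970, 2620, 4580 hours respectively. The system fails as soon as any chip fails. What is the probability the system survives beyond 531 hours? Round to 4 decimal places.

0.5912

The first failure time is exponential with rate Σλ_i = 1/5300 + 1/4970 + 1/2620 + 1/4580 = 0.000989906 per hour.
P(min > 531) = e^(−0.000989906·531) = e^(−0.52564) ≈ 0.5912.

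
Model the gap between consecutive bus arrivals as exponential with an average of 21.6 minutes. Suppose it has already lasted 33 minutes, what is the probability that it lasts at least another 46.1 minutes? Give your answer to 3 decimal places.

The rate is λ = 1/21.6 = 0.0462963 per minute.
By the memoryless property, P(X > 33+46.1 | X > 33) = P(X > 46.1).
P(X > 46.1) = e^(−2.1343) ≈ 0.118.

0.118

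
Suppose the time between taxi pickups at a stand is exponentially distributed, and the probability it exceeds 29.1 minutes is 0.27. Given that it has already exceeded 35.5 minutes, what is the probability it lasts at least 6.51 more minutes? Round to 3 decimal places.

0.746

From e^(−λ·29.1) = 0.27, λ = −ln(0.27)/29.1 = 0.0449943.
Memoryless: P(X > 35.5+6.51 | X > 35.5) = P(X > 6.51) = e^(−0.0449943·6.51) ≈ 0.746.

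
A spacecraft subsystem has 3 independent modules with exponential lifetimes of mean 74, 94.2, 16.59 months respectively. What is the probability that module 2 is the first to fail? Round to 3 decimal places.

Rates: λ_i = 1/mean_i → 0.0135135, 0.0106157, 0.0602773; Σλ = 0.0844065.
P(module 2 first) = λ_2/Σλ = 0.0106157/0.0844065 ≈ 0.126.

0.126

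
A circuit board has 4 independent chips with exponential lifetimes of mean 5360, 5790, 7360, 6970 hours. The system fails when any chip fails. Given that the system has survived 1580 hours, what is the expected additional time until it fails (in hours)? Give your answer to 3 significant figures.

1570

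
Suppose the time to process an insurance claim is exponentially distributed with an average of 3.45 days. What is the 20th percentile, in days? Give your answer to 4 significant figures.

0.7698

The rate is λ = 1/3.45 = 0.289855 per day.
Set 1 − e^(−λt) = 0.2, so t = −ln(0.8)/λ = 0.22314/0.289855 ≈ 0.769845 days.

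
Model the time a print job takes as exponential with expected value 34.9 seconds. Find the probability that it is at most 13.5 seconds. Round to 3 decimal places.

0.321

The rate is λ = 1/34.9 = 0.0286533 per second.
P(X ≤ 13.5) = 1 − e^(−λ·13.5) = 1 − e^(−0.38682) ≈ 0.321.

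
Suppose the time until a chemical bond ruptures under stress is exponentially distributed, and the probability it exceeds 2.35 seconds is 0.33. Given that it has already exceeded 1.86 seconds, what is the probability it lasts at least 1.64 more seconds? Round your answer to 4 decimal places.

0.4613

From e^(−λ·2.35) = 0.33, λ = −ln(0.33)/2.35 = 0.471771.
Memoryless: P(X > 1.86+1.64 | X > 1.86) = P(X > 1.64) = e^(−0.471771·1.64) ≈ 0.4613.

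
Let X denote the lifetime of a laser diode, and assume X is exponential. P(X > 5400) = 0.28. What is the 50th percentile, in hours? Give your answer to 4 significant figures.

2940

e^(−λ·5400) = 0.28 ⇒ λ = −ln(0.28)/5400 = 0.000235734.
50th percentile: 1 − e^(−λt) = 0.5, t = −ln(0.5)/λ = 2940.37 hours.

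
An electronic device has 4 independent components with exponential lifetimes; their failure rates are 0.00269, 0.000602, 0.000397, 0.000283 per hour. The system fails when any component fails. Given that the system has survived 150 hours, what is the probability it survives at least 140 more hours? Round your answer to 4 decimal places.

Time to first failure ~ Exp(Σλ) with Σλ = 0.003972.
By memorylessness, P(T > 150+140 | T > 150) = P(T > 140) = e^(−0.003972·140) ≈ 0.5735.

0.5735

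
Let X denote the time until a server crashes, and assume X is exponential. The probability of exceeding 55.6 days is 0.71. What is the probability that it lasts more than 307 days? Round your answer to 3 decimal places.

e^(−λ·55.6) = 0.71 ⇒ λ = −ln(0.71)/55.6 = 0.0061599.
P(X > 307) = e^(−0.0061599·307) = e^(−1.8911) ≈ 0.151.

0.151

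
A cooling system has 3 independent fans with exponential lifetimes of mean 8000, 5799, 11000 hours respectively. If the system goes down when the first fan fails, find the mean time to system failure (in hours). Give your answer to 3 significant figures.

2570

The first failure time is exponential with rate Σλ_i = 1/8000 + 1/5799 + 1/11000 = 0.000388353 per hour.
E[min] = 1/Σλ = 1/0.000388353 = 2574.98 hours.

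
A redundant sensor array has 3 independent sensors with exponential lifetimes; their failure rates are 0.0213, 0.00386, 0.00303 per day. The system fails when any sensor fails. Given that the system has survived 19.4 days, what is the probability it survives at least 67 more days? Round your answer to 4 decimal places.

Time to first failure ~ Exp(Σλ) with Σλ = 0.02819.
By memorylessness, P(T > 19.4+67 | T > 19.4) = P(T > 67) = e^(−0.02819·67) ≈ 0.1513.

0.1513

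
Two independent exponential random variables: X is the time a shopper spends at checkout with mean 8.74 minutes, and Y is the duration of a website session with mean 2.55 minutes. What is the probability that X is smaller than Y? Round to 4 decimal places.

λ_1 = 1/8.74 = 0.114416, λ_2 = 1/2.55 = 0.392157.
For independent exponentials, P(X < Y) = λ_1/(λ_1+λ_2) = 0.114416/0.506573 ≈ 0.2259.

0.2259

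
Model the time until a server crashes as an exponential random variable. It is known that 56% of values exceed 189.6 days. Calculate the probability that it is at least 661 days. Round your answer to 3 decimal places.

0.132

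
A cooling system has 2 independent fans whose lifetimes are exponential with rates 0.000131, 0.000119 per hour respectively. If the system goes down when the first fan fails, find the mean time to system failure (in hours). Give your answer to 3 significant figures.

4000

The time to first failure is exponential with rate Σλ = 0.000131 + 0.000119 = 0.00025.
E[min] = 1/Σλ = 1/0.00025 = 4000 hours.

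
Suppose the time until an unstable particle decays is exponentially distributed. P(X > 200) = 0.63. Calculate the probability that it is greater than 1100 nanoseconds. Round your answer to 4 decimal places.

0.0788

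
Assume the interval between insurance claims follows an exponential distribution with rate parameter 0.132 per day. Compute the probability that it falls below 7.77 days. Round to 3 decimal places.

0.641

P(X ≤ 7.77) = 1 − e^(−λ·7.77) = 1 − e^(−1.0256) ≈ 0.641.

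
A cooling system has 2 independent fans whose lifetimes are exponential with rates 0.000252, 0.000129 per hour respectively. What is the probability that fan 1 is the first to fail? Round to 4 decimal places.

0.6614

The time to first failure is exponential with rate Σλ = 0.000252 + 0.000129 = 0.000381.
P(fan 1 first) = λ_1/Σλ = 0.000252/0.000381 ≈ 0.6614.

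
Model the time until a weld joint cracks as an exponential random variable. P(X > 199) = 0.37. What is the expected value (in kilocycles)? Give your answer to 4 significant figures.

200.2

e^(−λ·199) = 0.37 ⇒ λ = −ln(0.37)/199 = 0.00499624.
Mean = 1/λ = 200.15 kilocycles.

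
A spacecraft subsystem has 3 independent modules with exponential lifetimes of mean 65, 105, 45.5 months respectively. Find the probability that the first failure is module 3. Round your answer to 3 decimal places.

0.469

Rates: λ_i = 1/mean_i → 0.0153846, 0.00952381, 0.021978; Σλ = 0.0468864.
P(module 3 first) = λ_3/Σλ = 0.021978/0.0468864 ≈ 0.469.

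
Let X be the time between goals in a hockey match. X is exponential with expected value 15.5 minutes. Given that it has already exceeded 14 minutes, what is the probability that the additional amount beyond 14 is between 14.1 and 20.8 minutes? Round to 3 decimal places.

0.141

The rate is λ = 1/15.5 = 0.0645161 per minute.
Memoryless: the residual past 14 is again Exp(λ).
P(14.1 < residual < 20.8) = e^(−λ·14.1) − e^(−λ·20.8) = 0.40265 − 0.26134 ≈ 0.141.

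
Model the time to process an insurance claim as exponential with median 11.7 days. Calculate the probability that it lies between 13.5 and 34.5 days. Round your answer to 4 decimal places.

0.3199

For an exponential, median = ln(2)/λ, so λ = ln 2 / 11.7 = 0.0592433 per day.
P(13.5 < X < 34.5) = e^(−λ·13.5) − e^(−λ·34.5) = 0.44943 − 0.12952 ≈ 0.3199.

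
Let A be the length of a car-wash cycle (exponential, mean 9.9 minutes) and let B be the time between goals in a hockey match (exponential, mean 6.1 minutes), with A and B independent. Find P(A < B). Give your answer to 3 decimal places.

λ_1 = 1/9.9 = 0.10101, λ_2 = 1/6.1 = 0.163934.
For independent exponentials, P(A < B) = λ_1/(λ_1+λ_2) = 0.10101/0.264945 ≈ 0.381.

0.381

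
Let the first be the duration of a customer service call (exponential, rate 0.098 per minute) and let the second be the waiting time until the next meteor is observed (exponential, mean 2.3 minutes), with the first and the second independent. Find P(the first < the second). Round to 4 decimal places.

λ_1 = 0.098, λ_2 = 1/2.3 = 0.434783.
For independent exponentials, P(the first < the second) = λ_1/(λ_1+λ_2) = 0.098/0.532783 ≈ 0.1839.

0.1839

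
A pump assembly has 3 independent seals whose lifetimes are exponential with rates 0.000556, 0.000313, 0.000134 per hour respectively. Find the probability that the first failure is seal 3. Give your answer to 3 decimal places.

The time to first failure is exponential with rate Σλ = 0.000556 + 0.000313 + 0.000134 = 0.001003.
P(seal 3 first) = λ_3/Σλ = 0.000134/0.001003 ≈ 0.134.

0.134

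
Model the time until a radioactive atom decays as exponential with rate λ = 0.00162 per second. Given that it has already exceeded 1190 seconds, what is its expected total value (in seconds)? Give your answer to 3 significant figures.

By memorylessness, E[X | X > 1190] = 1190 + 1/λ = 1190 + 617.284 = 1807.28 seconds.

1810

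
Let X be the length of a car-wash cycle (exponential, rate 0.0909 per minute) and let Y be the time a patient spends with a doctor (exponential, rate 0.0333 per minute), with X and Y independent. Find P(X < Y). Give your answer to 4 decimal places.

λ_1 = 0.0909, λ_2 = 0.0333.
For independent exponentials, P(X < Y) = λ_1/(λ_1+λ_2) = 0.0909/0.1242 ≈ 0.7319.

0.7319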